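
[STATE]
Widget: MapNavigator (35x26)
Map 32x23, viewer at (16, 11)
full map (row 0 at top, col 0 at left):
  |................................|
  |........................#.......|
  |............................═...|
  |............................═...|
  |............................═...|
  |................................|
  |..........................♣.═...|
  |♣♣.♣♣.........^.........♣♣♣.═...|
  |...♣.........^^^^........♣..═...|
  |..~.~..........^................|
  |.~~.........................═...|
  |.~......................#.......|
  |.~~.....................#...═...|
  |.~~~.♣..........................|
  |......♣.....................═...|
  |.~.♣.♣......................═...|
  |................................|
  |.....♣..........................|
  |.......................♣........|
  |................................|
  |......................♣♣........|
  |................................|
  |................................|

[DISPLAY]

                                   
                                   
 ................................  
 ........................#.......  
 ............................═...  
 ............................═...  
 ............................═...  
 ................................  
 ..........................♣.═...  
 ♣♣.♣♣.........^.........♣♣♣.═...  
 ...♣.........^^^^........♣..═...  
 ..~.~..........^................  
 .~~.........................═...  
 .~..............@.......#.......  
 .~~.....................#...═...  
 .~~~.♣..........................  
 ......♣.....................═...  
 .~.♣.♣......................═...  
 ................................  
 .....♣..........................  
 .......................♣........  
 ................................  
 ......................♣♣........  
 ................................  
 ................................  
                                   


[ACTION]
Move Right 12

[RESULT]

                                   
                                   
.....................              
.............#.......              
.................═...              
.................═...              
.................═...              
.....................              
...............♣.═...              
...^.........♣♣♣.═...              
..^^^^........♣..═...              
....^................              
.................═...              
.............#...@...              
.............#...═...              
.....................              
.................═...              
.................═...              
.....................              
.....................              
............♣........              
.....................              
...........♣♣........              
.....................              
.....................              
                                   


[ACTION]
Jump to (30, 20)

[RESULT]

.^.........♣♣♣.═...                
^^^^........♣..═...                
..^................                
...............═...                
...........#.......                
...........#...═...                
...................                
...............═...                
...............═...                
...................                
...................                
..........♣........                
...................                
.........♣♣......@.                
...................                
...................                
                                   
                                   
                                   
                                   
                                   
                                   
                                   
                                   
                                   
                                   


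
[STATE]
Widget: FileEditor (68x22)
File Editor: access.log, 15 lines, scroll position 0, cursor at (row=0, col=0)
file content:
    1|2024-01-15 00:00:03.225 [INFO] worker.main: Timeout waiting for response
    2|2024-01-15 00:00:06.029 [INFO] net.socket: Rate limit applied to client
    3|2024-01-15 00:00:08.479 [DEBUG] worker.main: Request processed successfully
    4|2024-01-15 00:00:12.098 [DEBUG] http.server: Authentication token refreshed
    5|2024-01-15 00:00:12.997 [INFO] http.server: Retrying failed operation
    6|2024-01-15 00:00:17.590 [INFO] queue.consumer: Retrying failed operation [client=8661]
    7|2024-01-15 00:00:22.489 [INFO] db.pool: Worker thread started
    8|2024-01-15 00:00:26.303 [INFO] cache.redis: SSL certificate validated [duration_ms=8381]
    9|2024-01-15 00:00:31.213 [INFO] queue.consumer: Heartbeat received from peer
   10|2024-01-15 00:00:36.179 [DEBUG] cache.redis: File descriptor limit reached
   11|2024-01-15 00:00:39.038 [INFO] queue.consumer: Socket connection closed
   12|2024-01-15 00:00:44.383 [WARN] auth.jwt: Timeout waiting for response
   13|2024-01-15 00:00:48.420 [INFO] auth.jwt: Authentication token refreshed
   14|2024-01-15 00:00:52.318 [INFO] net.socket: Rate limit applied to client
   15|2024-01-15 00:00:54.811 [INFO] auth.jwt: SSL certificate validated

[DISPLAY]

█024-01-15 00:00:03.225 [INFO] worker.main: Timeout waiting for res▲
2024-01-15 00:00:06.029 [INFO] net.socket: Rate limit applied to cl█
2024-01-15 00:00:08.479 [DEBUG] worker.main: Request processed succ░
2024-01-15 00:00:12.098 [DEBUG] http.server: Authentication token r░
2024-01-15 00:00:12.997 [INFO] http.server: Retrying failed operati░
2024-01-15 00:00:17.590 [INFO] queue.consumer: Retrying failed oper░
2024-01-15 00:00:22.489 [INFO] db.pool: Worker thread started      ░
2024-01-15 00:00:26.303 [INFO] cache.redis: SSL certificate validat░
2024-01-15 00:00:31.213 [INFO] queue.consumer: Heartbeat received f░
2024-01-15 00:00:36.179 [DEBUG] cache.redis: File descriptor limit ░
2024-01-15 00:00:39.038 [INFO] queue.consumer: Socket connection cl░
2024-01-15 00:00:44.383 [WARN] auth.jwt: Timeout waiting for respon░
2024-01-15 00:00:48.420 [INFO] auth.jwt: Authentication token refre░
2024-01-15 00:00:52.318 [INFO] net.socket: Rate limit applied to cl░
2024-01-15 00:00:54.811 [INFO] auth.jwt: SSL certificate validated ░
                                                                   ░
                                                                   ░
                                                                   ░
                                                                   ░
                                                                   ░
                                                                   ░
                                                                   ▼


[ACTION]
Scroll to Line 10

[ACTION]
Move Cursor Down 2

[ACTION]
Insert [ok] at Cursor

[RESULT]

2024-01-15 00:00:03.225 [INFO] worker.main: Timeout waiting for res▲
2024-01-15 00:00:06.029 [INFO] net.socket: Rate limit applied to cl█
ok█024-01-15 00:00:08.479 [DEBUG] worker.main: Request processed su░
2024-01-15 00:00:12.098 [DEBUG] http.server: Authentication token r░
2024-01-15 00:00:12.997 [INFO] http.server: Retrying failed operati░
2024-01-15 00:00:17.590 [INFO] queue.consumer: Retrying failed oper░
2024-01-15 00:00:22.489 [INFO] db.pool: Worker thread started      ░
2024-01-15 00:00:26.303 [INFO] cache.redis: SSL certificate validat░
2024-01-15 00:00:31.213 [INFO] queue.consumer: Heartbeat received f░
2024-01-15 00:00:36.179 [DEBUG] cache.redis: File descriptor limit ░
2024-01-15 00:00:39.038 [INFO] queue.consumer: Socket connection cl░
2024-01-15 00:00:44.383 [WARN] auth.jwt: Timeout waiting for respon░
2024-01-15 00:00:48.420 [INFO] auth.jwt: Authentication token refre░
2024-01-15 00:00:52.318 [INFO] net.socket: Rate limit applied to cl░
2024-01-15 00:00:54.811 [INFO] auth.jwt: SSL certificate validated ░
                                                                   ░
                                                                   ░
                                                                   ░
                                                                   ░
                                                                   ░
                                                                   ░
                                                                   ▼


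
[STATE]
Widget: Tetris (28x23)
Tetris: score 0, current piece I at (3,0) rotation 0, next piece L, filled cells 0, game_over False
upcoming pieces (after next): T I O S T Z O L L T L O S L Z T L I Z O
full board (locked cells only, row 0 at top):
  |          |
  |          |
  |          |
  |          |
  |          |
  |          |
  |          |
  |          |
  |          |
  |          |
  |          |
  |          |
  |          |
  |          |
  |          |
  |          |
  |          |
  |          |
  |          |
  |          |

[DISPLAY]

   ████   │Next:            
          │  ▒              
          │▒▒▒              
          │                 
          │                 
          │                 
          │Score:           
          │0                
          │                 
          │                 
          │                 
          │                 
          │                 
          │                 
          │                 
          │                 
          │                 
          │                 
          │                 
          │                 
          │                 
          │                 
          │                 


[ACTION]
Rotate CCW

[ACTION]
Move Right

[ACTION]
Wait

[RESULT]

          │Next:            
    █     │  ▒              
    █     │▒▒▒              
    █     │                 
    █     │                 
          │                 
          │Score:           
          │0                
          │                 
          │                 
          │                 
          │                 
          │                 
          │                 
          │                 
          │                 
          │                 
          │                 
          │                 
          │                 
          │                 
          │                 
          │                 


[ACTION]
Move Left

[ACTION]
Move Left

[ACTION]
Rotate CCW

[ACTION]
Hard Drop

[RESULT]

     ▒    │Next:            
   ▒▒▒    │ ▒               
          │▒▒▒              
          │                 
          │                 
          │                 
          │Score:           
          │0                
          │                 
          │                 
          │                 
          │                 
          │                 
          │                 
          │                 
          │                 
          │                 
          │                 
          │                 
  ████    │                 
          │                 
          │                 
          │                 


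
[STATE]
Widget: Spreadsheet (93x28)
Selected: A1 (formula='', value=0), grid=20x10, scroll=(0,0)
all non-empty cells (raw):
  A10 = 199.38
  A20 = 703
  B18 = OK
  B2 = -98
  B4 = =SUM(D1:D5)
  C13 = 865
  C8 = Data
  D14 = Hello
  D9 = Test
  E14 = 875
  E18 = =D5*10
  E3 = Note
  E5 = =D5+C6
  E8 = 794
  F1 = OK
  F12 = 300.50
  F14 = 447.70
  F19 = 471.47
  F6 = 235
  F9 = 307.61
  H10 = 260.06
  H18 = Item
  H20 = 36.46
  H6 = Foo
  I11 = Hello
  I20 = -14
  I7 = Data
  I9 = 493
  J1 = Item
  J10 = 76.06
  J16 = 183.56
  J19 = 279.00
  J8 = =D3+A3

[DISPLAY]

A1:                                                                                          
       A       B       C       D       E       F       G       H       I       J             
---------------------------------------------------------------------------------------------
  1      [0]       0       0       0       0OK             0       0       0Item             
  2        0     -98       0       0       0       0       0       0       0       0         
  3        0       0       0       0Note           0       0       0       0       0         
  4        0       0       0       0       0       0       0       0       0       0         
  5        0       0       0       0       0       0       0       0       0       0         
  6        0       0       0       0       0     235       0Foo            0       0         
  7        0       0       0       0       0       0       0       0Data           0         
  8        0       0Data           0     794       0       0       0       0       0         
  9        0       0       0Test           0  307.61       0       0     493       0         
 10   199.38       0       0       0       0       0       0  260.06       0   76.06         
 11        0       0       0       0       0       0       0       0Hello          0         
 12        0       0       0       0       0  300.50       0       0       0       0         
 13        0       0     865       0       0       0       0       0       0       0         
 14        0       0       0Hello        875  447.70       0       0       0       0         
 15        0       0       0       0       0       0       0       0       0       0         
 16        0       0       0       0       0       0       0       0       0  183.56         
 17        0       0       0       0       0       0       0       0       0       0         
 18        0OK             0       0       0       0       0Item           0       0         
 19        0       0       0       0       0  471.47       0       0       0     279         
 20      703       0       0       0       0       0       0   36.46     -14       0         
                                                                                             
                                                                                             
                                                                                             
                                                                                             
                                                                                             


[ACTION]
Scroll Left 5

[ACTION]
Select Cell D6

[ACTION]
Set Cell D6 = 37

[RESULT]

D6: 37                                                                                       
       A       B       C       D       E       F       G       H       I       J             
---------------------------------------------------------------------------------------------
  1        0       0       0       0       0OK             0       0       0Item             
  2        0     -98       0       0       0       0       0       0       0       0         
  3        0       0       0       0Note           0       0       0       0       0         
  4        0       0       0       0       0       0       0       0       0       0         
  5        0       0       0       0       0       0       0       0       0       0         
  6        0       0       0    [37]       0     235       0Foo            0       0         
  7        0       0       0       0       0       0       0       0Data           0         
  8        0       0Data           0     794       0       0       0       0       0         
  9        0       0       0Test           0  307.61       0       0     493       0         
 10   199.38       0       0       0       0       0       0  260.06       0   76.06         
 11        0       0       0       0       0       0       0       0Hello          0         
 12        0       0       0       0       0  300.50       0       0       0       0         
 13        0       0     865       0       0       0       0       0       0       0         
 14        0       0       0Hello        875  447.70       0       0       0       0         
 15        0       0       0       0       0       0       0       0       0       0         
 16        0       0       0       0       0       0       0       0       0  183.56         
 17        0       0       0       0       0       0       0       0       0       0         
 18        0OK             0       0       0       0       0Item           0       0         
 19        0       0       0       0       0  471.47       0       0       0     279         
 20      703       0       0       0       0       0       0   36.46     -14       0         
                                                                                             
                                                                                             
                                                                                             
                                                                                             
                                                                                             


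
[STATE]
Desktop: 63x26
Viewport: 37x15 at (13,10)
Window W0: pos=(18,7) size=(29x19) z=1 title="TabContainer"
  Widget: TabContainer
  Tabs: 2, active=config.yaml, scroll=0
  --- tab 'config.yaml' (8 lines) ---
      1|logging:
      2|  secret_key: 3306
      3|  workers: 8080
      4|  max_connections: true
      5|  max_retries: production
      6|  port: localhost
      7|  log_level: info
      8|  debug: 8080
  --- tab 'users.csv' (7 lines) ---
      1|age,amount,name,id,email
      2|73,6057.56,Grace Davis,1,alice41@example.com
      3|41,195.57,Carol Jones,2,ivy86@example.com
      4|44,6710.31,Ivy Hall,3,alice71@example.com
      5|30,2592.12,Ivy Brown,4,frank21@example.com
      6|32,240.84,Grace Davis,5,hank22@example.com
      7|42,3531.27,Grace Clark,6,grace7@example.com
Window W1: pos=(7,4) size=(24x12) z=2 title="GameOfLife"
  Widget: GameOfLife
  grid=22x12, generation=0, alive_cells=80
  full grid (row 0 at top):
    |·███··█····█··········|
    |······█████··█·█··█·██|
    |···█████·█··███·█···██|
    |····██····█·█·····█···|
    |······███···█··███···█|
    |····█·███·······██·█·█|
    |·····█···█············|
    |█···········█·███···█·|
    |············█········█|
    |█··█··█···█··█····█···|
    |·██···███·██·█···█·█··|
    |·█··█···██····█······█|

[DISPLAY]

·███···█··███···█┃]│ users.csv   ┃   
·███·······██·█·█┃───────────────┃   
█···█············┃               ┃   
·······█·███···█·┃: 3306         ┃   
·······█········█┃080            ┃   
━━━━━━━━━━━━━━━━━┛tions: true    ┃   
     ┃  max_retries: production  ┃   
     ┃  port: localhost          ┃   
     ┃  log_level: info          ┃   
     ┃  debug: 8080              ┃   
     ┃                           ┃   
     ┃                           ┃   
     ┃                           ┃   
     ┃                           ┃   
     ┃                           ┃   


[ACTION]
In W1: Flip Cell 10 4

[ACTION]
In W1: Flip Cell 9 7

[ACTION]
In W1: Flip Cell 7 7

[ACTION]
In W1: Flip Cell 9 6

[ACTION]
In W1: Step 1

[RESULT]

···██·█···█····█·┃]│ users.csv   ┃   
····█·····█·██·█·┃───────────────┃   
█···········█··█·┃               ┃   
········█·█······┃: 3306         ┃   
······██·██······┃080            ┃   
━━━━━━━━━━━━━━━━━┛tions: true    ┃   
     ┃  max_retries: production  ┃   
     ┃  port: localhost          ┃   
     ┃  log_level: info          ┃   
     ┃  debug: 8080              ┃   
     ┃                           ┃   
     ┃                           ┃   
     ┃                           ┃   
     ┃                           ┃   
     ┃                           ┃   


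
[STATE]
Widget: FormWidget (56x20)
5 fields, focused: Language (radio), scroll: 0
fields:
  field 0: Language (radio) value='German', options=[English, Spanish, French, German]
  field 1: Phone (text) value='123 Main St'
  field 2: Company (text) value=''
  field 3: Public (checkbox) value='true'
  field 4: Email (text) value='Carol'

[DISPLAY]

> Language:   ( ) English  ( ) Spanish  ( ) French  (●) 
  Phone:      [123 Main St                             ]
  Company:    [                                        ]
  Public:     [x]                                       
  Email:      [Carol                                   ]
                                                        
                                                        
                                                        
                                                        
                                                        
                                                        
                                                        
                                                        
                                                        
                                                        
                                                        
                                                        
                                                        
                                                        
                                                        


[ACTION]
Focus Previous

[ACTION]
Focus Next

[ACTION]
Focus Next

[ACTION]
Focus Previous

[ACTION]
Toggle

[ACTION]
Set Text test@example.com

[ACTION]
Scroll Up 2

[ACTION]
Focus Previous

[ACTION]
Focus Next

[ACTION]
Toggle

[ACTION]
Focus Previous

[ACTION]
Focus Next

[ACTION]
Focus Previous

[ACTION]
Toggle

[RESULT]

  Language:   ( ) English  ( ) Spanish  ( ) French  (●) 
  Phone:      [123 Main St                             ]
  Company:    [                                        ]
  Public:     [x]                                       
> Email:      [Carol                                   ]
                                                        
                                                        
                                                        
                                                        
                                                        
                                                        
                                                        
                                                        
                                                        
                                                        
                                                        
                                                        
                                                        
                                                        
                                                        


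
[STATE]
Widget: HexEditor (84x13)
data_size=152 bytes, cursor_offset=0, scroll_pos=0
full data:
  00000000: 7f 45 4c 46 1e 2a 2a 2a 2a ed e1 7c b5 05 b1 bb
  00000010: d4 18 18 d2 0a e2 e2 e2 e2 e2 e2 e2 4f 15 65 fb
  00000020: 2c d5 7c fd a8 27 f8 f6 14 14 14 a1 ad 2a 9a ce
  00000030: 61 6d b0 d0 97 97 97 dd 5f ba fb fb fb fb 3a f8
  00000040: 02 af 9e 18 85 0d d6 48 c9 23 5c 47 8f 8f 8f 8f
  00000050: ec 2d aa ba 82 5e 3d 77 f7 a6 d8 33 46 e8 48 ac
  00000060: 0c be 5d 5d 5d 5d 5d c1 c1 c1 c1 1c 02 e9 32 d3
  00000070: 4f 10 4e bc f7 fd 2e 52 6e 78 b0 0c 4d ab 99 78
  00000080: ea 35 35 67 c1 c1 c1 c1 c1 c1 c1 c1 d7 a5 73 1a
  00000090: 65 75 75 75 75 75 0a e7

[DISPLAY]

00000000  7F 45 4c 46 1e 2a 2a 2a  2a ed e1 7c b5 05 b1 bb  |.ELF.****..|....|      
00000010  d4 18 18 d2 0a e2 e2 e2  e2 e2 e2 e2 4f 15 65 fb  |............O.e.|      
00000020  2c d5 7c fd a8 27 f8 f6  14 14 14 a1 ad 2a 9a ce  |,.|..'.......*..|      
00000030  61 6d b0 d0 97 97 97 dd  5f ba fb fb fb fb 3a f8  |am......_.....:.|      
00000040  02 af 9e 18 85 0d d6 48  c9 23 5c 47 8f 8f 8f 8f  |.......H.#\G....|      
00000050  ec 2d aa ba 82 5e 3d 77  f7 a6 d8 33 46 e8 48 ac  |.-...^=w...3F.H.|      
00000060  0c be 5d 5d 5d 5d 5d c1  c1 c1 c1 1c 02 e9 32 d3  |..]]]]].......2.|      
00000070  4f 10 4e bc f7 fd 2e 52  6e 78 b0 0c 4d ab 99 78  |O.N....Rnx..M..x|      
00000080  ea 35 35 67 c1 c1 c1 c1  c1 c1 c1 c1 d7 a5 73 1a  |.55g..........s.|      
00000090  65 75 75 75 75 75 0a e7                           |euuuuu..        |      
                                                                                    
                                                                                    
                                                                                    


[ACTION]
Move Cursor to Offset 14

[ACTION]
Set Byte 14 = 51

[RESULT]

00000000  7f 45 4c 46 1e 2a 2a 2a  2a ed e1 7c b5 05 51 bb  |.ELF.****..|..Q.|      
00000010  d4 18 18 d2 0a e2 e2 e2  e2 e2 e2 e2 4f 15 65 fb  |............O.e.|      
00000020  2c d5 7c fd a8 27 f8 f6  14 14 14 a1 ad 2a 9a ce  |,.|..'.......*..|      
00000030  61 6d b0 d0 97 97 97 dd  5f ba fb fb fb fb 3a f8  |am......_.....:.|      
00000040  02 af 9e 18 85 0d d6 48  c9 23 5c 47 8f 8f 8f 8f  |.......H.#\G....|      
00000050  ec 2d aa ba 82 5e 3d 77  f7 a6 d8 33 46 e8 48 ac  |.-...^=w...3F.H.|      
00000060  0c be 5d 5d 5d 5d 5d c1  c1 c1 c1 1c 02 e9 32 d3  |..]]]]].......2.|      
00000070  4f 10 4e bc f7 fd 2e 52  6e 78 b0 0c 4d ab 99 78  |O.N....Rnx..M..x|      
00000080  ea 35 35 67 c1 c1 c1 c1  c1 c1 c1 c1 d7 a5 73 1a  |.55g..........s.|      
00000090  65 75 75 75 75 75 0a e7                           |euuuuu..        |      
                                                                                    
                                                                                    
                                                                                    


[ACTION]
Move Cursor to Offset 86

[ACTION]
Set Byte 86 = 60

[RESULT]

00000000  7f 45 4c 46 1e 2a 2a 2a  2a ed e1 7c b5 05 51 bb  |.ELF.****..|..Q.|      
00000010  d4 18 18 d2 0a e2 e2 e2  e2 e2 e2 e2 4f 15 65 fb  |............O.e.|      
00000020  2c d5 7c fd a8 27 f8 f6  14 14 14 a1 ad 2a 9a ce  |,.|..'.......*..|      
00000030  61 6d b0 d0 97 97 97 dd  5f ba fb fb fb fb 3a f8  |am......_.....:.|      
00000040  02 af 9e 18 85 0d d6 48  c9 23 5c 47 8f 8f 8f 8f  |.......H.#\G....|      
00000050  ec 2d aa ba 82 5e 60 77  f7 a6 d8 33 46 e8 48 ac  |.-...^`w...3F.H.|      
00000060  0c be 5d 5d 5d 5d 5d c1  c1 c1 c1 1c 02 e9 32 d3  |..]]]]].......2.|      
00000070  4f 10 4e bc f7 fd 2e 52  6e 78 b0 0c 4d ab 99 78  |O.N....Rnx..M..x|      
00000080  ea 35 35 67 c1 c1 c1 c1  c1 c1 c1 c1 d7 a5 73 1a  |.55g..........s.|      
00000090  65 75 75 75 75 75 0a e7                           |euuuuu..        |      
                                                                                    
                                                                                    
                                                                                    


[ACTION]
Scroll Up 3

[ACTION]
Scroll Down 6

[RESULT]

00000060  0c be 5d 5d 5d 5d 5d c1  c1 c1 c1 1c 02 e9 32 d3  |..]]]]].......2.|      
00000070  4f 10 4e bc f7 fd 2e 52  6e 78 b0 0c 4d ab 99 78  |O.N....Rnx..M..x|      
00000080  ea 35 35 67 c1 c1 c1 c1  c1 c1 c1 c1 d7 a5 73 1a  |.55g..........s.|      
00000090  65 75 75 75 75 75 0a e7                           |euuuuu..        |      
                                                                                    
                                                                                    
                                                                                    
                                                                                    
                                                                                    
                                                                                    
                                                                                    
                                                                                    
                                                                                    


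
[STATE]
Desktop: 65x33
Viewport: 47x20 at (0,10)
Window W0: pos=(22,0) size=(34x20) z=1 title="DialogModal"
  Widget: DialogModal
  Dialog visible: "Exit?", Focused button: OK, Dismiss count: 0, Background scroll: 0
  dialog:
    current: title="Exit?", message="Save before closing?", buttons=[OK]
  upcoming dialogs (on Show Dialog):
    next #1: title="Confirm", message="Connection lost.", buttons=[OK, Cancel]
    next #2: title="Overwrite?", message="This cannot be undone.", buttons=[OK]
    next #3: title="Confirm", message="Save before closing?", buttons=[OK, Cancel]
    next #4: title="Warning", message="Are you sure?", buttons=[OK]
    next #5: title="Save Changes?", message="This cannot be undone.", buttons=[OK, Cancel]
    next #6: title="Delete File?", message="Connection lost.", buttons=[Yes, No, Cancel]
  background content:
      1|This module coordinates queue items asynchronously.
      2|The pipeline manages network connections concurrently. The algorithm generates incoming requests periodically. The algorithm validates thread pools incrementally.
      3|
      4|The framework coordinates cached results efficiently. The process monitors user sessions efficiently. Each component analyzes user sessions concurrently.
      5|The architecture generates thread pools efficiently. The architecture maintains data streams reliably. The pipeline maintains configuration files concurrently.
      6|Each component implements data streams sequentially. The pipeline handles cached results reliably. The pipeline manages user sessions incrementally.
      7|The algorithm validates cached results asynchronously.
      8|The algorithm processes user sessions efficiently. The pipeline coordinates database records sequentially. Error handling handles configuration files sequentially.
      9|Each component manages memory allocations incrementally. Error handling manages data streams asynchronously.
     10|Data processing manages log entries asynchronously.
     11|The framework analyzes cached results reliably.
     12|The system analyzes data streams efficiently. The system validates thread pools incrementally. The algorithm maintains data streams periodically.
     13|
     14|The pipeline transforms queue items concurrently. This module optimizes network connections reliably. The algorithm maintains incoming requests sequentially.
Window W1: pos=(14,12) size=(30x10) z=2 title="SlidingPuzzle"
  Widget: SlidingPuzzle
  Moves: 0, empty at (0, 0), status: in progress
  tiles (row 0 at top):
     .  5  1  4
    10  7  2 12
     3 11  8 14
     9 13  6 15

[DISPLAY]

                      ┃The │ Save before closin
                      ┃Each│         [OK]      
              ┏━━━━━━━━━━━━━━━━━━━━━━━━━━━━┓───
              ┃ SlidingPuzzle              ┃s c
              ┠────────────────────────────┨ata
              ┃┌────┬────┬────┬────┐       ┃   
              ┃│    │  5 │  1 │  4 │       ┃ms 
              ┃├────┼────┼────┼────┤       ┃   
              ┃│ 10 │  7 │  2 │ 12 │       ┃   
              ┃├────┼────┼────┼────┤       ┃━━━
              ┃│  3 │ 11 │  8 │ 14 │       ┃   
              ┗━━━━━━━━━━━━━━━━━━━━━━━━━━━━┛   
                                               
                                               
                                               
                                               
                                               
                                               
                                               
                                               


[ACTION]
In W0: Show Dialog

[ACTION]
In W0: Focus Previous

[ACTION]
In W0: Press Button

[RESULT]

                      ┃The algorithm processes 
                      ┃Each component manages m
              ┏━━━━━━━━━━━━━━━━━━━━━━━━━━━━┓es 
              ┃ SlidingPuzzle              ┃s c
              ┠────────────────────────────┨ata
              ┃┌────┬────┬────┬────┐       ┃   
              ┃│    │  5 │  1 │  4 │       ┃ms 
              ┃├────┼────┼────┼────┤       ┃   
              ┃│ 10 │  7 │  2 │ 12 │       ┃   
              ┃├────┼────┼────┼────┤       ┃━━━
              ┃│  3 │ 11 │  8 │ 14 │       ┃   
              ┗━━━━━━━━━━━━━━━━━━━━━━━━━━━━┛   
                                               
                                               
                                               
                                               
                                               
                                               
                                               
                                               


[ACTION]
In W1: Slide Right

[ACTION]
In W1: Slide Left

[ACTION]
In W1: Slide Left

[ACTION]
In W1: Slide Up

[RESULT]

                      ┃The algorithm processes 
                      ┃Each component manages m
              ┏━━━━━━━━━━━━━━━━━━━━━━━━━━━━┓es 
              ┃ SlidingPuzzle              ┃s c
              ┠────────────────────────────┨ata
              ┃┌────┬────┬────┬────┐       ┃   
              ┃│  5 │  1 │  2 │  4 │       ┃ms 
              ┃├────┼────┼────┼────┤       ┃   
              ┃│ 10 │  7 │    │ 12 │       ┃   
              ┃├────┼────┼────┼────┤       ┃━━━
              ┃│  3 │ 11 │  8 │ 14 │       ┃   
              ┗━━━━━━━━━━━━━━━━━━━━━━━━━━━━┛   
                                               
                                               
                                               
                                               
                                               
                                               
                                               
                                               


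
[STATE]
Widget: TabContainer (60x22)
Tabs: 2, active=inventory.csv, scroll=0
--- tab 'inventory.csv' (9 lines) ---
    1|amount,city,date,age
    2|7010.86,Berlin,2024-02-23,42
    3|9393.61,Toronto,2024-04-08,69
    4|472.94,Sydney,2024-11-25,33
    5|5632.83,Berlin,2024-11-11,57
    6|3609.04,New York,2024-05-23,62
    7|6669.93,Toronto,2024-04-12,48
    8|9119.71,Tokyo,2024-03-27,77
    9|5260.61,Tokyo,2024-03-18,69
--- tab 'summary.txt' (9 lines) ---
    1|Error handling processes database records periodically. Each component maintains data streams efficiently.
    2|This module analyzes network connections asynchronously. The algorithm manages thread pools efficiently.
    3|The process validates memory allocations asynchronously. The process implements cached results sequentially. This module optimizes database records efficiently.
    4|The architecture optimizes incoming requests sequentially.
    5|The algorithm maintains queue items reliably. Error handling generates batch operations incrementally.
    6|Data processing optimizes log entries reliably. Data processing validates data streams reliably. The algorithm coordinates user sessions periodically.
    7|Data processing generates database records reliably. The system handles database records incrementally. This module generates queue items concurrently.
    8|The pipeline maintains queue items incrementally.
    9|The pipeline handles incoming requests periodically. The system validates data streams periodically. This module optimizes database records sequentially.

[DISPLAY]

[inventory.csv]│ summary.txt                                
────────────────────────────────────────────────────────────
amount,city,date,age                                        
7010.86,Berlin,2024-02-23,42                                
9393.61,Toronto,2024-04-08,69                               
472.94,Sydney,2024-11-25,33                                 
5632.83,Berlin,2024-11-11,57                                
3609.04,New York,2024-05-23,62                              
6669.93,Toronto,2024-04-12,48                               
9119.71,Tokyo,2024-03-27,77                                 
5260.61,Tokyo,2024-03-18,69                                 
                                                            
                                                            
                                                            
                                                            
                                                            
                                                            
                                                            
                                                            
                                                            
                                                            
                                                            


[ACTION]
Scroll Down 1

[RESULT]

[inventory.csv]│ summary.txt                                
────────────────────────────────────────────────────────────
7010.86,Berlin,2024-02-23,42                                
9393.61,Toronto,2024-04-08,69                               
472.94,Sydney,2024-11-25,33                                 
5632.83,Berlin,2024-11-11,57                                
3609.04,New York,2024-05-23,62                              
6669.93,Toronto,2024-04-12,48                               
9119.71,Tokyo,2024-03-27,77                                 
5260.61,Tokyo,2024-03-18,69                                 
                                                            
                                                            
                                                            
                                                            
                                                            
                                                            
                                                            
                                                            
                                                            
                                                            
                                                            
                                                            


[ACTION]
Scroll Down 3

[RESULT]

[inventory.csv]│ summary.txt                                
────────────────────────────────────────────────────────────
5632.83,Berlin,2024-11-11,57                                
3609.04,New York,2024-05-23,62                              
6669.93,Toronto,2024-04-12,48                               
9119.71,Tokyo,2024-03-27,77                                 
5260.61,Tokyo,2024-03-18,69                                 
                                                            
                                                            
                                                            
                                                            
                                                            
                                                            
                                                            
                                                            
                                                            
                                                            
                                                            
                                                            
                                                            
                                                            
                                                            


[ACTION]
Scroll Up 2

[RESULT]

[inventory.csv]│ summary.txt                                
────────────────────────────────────────────────────────────
9393.61,Toronto,2024-04-08,69                               
472.94,Sydney,2024-11-25,33                                 
5632.83,Berlin,2024-11-11,57                                
3609.04,New York,2024-05-23,62                              
6669.93,Toronto,2024-04-12,48                               
9119.71,Tokyo,2024-03-27,77                                 
5260.61,Tokyo,2024-03-18,69                                 
                                                            
                                                            
                                                            
                                                            
                                                            
                                                            
                                                            
                                                            
                                                            
                                                            
                                                            
                                                            
                                                            
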